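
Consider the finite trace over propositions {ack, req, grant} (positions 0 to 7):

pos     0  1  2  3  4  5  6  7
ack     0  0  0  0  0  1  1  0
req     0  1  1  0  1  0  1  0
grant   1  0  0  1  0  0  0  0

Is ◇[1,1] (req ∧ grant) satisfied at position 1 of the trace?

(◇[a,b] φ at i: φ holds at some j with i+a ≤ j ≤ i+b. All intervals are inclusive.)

Check (req ∧ grant) at each j in [2,2]:
  j=2: false
No position in the window satisfies it → formula fails.

Does not hold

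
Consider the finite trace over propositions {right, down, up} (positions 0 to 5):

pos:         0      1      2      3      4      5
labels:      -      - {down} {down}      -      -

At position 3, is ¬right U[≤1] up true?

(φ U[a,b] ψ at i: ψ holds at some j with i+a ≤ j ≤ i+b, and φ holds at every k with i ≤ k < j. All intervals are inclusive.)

Need some j in [3,4] with up, and ¬right at every k in [3,j-1].
  j=3: up false.
  j=4: up false.
No j in the window works → until fails.

False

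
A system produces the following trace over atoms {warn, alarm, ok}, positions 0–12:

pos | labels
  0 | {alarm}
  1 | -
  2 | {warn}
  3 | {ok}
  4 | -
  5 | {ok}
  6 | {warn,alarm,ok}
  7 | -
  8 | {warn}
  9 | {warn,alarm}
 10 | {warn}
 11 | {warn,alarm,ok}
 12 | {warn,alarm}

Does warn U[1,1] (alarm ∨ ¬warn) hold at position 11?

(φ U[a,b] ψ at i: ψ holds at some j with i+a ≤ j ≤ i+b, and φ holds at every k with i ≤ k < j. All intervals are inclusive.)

Need some j in [12,12] with (alarm ∨ ¬warn), and warn at every k in [11,j-1].
  j=12: (alarm ∨ ¬warn) holds; warn holds at every k in [11,11] → satisfied.

True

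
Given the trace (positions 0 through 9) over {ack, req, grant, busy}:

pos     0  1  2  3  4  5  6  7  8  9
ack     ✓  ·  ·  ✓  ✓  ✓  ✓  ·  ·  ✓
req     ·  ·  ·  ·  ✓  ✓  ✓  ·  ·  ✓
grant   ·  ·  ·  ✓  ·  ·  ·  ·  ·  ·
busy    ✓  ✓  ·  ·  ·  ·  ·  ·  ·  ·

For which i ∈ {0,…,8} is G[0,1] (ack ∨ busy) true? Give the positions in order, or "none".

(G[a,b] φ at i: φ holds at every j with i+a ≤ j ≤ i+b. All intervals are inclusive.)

Evaluate at each i in [0,8]:
  i=0: ✓ (all of [0,1])
  i=1: ✗ (fails at j=2)
  i=2: ✗ (fails at j=2)
  i=3: ✓ (all of [3,4])
  i=4: ✓ (all of [4,5])
  i=5: ✓ (all of [5,6])
  i=6: ✗ (fails at j=7)
  i=7: ✗ (fails at j=7)
  i=8: ✗ (fails at j=8)

0, 3, 4, 5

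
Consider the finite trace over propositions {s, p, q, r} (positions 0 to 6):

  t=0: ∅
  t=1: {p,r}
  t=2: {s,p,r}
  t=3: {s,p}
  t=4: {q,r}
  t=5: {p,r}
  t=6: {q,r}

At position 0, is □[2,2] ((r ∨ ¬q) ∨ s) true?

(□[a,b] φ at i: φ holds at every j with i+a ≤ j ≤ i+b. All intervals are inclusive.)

Check ((r ∨ ¬q) ∨ s) at every j in [2,2]:
  j=2: true
All positions satisfy it → formula holds.

Yes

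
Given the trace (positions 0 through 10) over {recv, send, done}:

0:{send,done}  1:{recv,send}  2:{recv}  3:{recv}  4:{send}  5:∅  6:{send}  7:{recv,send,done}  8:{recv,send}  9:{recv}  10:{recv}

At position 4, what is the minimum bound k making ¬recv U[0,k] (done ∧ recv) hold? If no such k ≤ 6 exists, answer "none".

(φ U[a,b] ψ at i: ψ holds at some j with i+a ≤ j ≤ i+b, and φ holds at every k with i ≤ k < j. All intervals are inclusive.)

Need earliest j ≥ 4 with (done ∧ recv), and ¬recv at every k in [4,j-1].
  j=4: rhs fails.
  j=5: rhs fails.
  j=6: rhs fails.
  j=7: rhs holds; lhs holds on [4,6]. k = 3.

3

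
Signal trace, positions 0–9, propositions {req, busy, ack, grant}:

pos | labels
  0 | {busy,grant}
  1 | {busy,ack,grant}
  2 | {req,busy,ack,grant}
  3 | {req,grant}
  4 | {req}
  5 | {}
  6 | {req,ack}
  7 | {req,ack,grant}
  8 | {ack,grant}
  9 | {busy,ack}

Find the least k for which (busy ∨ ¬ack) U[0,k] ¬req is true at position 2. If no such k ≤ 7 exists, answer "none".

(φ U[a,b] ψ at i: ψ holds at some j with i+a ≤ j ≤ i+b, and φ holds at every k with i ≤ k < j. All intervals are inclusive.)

3

Need earliest j ≥ 2 with ¬req, and (busy ∨ ¬ack) at every k in [2,j-1].
  j=2: rhs fails.
  j=3: rhs fails.
  j=4: rhs fails.
  j=5: rhs holds; lhs holds on [2,4]. k = 3.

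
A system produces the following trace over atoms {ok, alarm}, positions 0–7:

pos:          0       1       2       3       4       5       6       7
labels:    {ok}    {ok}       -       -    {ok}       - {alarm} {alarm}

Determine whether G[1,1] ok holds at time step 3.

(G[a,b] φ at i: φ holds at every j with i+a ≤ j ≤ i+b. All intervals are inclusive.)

Yes

Check ok at every j in [4,4]:
  j=4: true
All positions satisfy it → formula holds.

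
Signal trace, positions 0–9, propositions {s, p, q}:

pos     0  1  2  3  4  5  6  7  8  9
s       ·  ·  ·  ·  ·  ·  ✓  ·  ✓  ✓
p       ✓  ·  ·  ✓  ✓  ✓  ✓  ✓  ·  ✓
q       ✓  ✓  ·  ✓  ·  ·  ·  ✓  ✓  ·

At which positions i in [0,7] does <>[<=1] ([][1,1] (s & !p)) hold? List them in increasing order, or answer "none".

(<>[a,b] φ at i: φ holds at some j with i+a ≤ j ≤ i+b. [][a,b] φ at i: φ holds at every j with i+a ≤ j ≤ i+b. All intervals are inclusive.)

Evaluate at each i in [0,7]:
  i=0: ✗ (none in [0,1])
  i=1: ✗ (none in [1,2])
  i=2: ✗ (none in [2,3])
  i=3: ✗ (none in [3,4])
  i=4: ✗ (none in [4,5])
  i=5: ✗ (none in [5,6])
  i=6: ✓ (witness j=7)
  i=7: ✓ (witness j=7)

6, 7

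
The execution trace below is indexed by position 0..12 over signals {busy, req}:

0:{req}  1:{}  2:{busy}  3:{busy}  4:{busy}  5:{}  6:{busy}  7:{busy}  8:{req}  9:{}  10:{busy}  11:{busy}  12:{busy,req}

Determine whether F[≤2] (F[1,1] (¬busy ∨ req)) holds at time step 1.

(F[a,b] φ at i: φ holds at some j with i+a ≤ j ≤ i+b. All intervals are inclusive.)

Check F[1,1] (¬busy ∨ req) at each j in [1,3]:
  j=1: fails (none in [2,2])
  j=2: fails (none in [3,3])
  j=3: fails (none in [4,4])
No position in the window satisfies it → formula fails.

No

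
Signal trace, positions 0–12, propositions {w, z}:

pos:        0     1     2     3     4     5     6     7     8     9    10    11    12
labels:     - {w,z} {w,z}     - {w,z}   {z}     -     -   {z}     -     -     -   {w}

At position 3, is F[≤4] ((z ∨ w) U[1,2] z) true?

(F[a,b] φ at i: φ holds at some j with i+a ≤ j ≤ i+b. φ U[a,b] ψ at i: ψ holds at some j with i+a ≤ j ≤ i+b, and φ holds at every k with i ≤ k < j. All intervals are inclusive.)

True

Check ((z ∨ w) U[1,2] z) at each j in [3,7]:
  j=3: fails
  j=4: holds
  j=5: fails
  j=6: fails
  j=7: fails
Found at j=4 → formula holds.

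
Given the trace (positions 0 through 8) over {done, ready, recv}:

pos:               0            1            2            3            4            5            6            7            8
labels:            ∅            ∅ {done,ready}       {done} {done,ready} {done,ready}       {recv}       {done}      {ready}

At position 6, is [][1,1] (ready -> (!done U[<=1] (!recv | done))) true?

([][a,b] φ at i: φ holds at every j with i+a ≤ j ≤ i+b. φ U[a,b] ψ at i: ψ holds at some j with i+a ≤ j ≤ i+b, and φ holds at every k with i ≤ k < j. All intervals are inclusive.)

True

Check (ready -> (!done U[<=1] (!recv | done))) at every j in [7,7]:
  j=7: antecedent false → ✓
All positions satisfy it → formula holds.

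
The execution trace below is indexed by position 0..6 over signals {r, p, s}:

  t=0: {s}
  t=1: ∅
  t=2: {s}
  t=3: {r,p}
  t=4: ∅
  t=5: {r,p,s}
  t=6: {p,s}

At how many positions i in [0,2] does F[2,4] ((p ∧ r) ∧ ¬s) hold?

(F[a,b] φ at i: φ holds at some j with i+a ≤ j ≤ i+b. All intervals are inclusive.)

Evaluate at each i in [0,2]:
  i=0: ✓ (witness j=3)
  i=1: ✓ (witness j=3)
  i=2: ✗ (none in [4,6])
Positions where it holds: {0, 1} → 2.

2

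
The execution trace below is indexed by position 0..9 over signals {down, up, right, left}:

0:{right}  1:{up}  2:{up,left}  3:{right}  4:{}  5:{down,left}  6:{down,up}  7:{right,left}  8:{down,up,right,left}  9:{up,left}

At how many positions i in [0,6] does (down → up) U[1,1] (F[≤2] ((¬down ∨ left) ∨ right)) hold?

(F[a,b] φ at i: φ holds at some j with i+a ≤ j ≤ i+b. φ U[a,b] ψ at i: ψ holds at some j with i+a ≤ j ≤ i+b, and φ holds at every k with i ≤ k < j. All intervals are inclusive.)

Evaluate at each i in [0,6]:
  i=0: ✓ (rhs at j=1; lhs holds on [0,0])
  i=1: ✓ (rhs at j=2; lhs holds on [1,1])
  i=2: ✓ (rhs at j=3; lhs holds on [2,2])
  i=3: ✓ (rhs at j=4; lhs holds on [3,3])
  i=4: ✓ (rhs at j=5; lhs holds on [4,4])
  i=5: ✗ (lhs fails at k=5 before rhs at j=6)
  i=6: ✓ (rhs at j=7; lhs holds on [6,6])
Positions where it holds: {0, 1, 2, 3, 4, 6} → 6.

6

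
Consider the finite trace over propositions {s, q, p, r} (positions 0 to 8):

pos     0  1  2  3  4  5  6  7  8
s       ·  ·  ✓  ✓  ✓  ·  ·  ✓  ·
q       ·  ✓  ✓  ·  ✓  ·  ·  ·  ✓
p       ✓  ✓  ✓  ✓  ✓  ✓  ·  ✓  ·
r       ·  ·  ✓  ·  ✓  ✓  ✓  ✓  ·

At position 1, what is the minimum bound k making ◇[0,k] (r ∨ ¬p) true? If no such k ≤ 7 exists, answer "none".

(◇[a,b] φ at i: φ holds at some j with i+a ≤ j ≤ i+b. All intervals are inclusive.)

1

Scan j = 1,2,… for (r ∨ ¬p):
  j=1: fails
  j=2: holds
First hit at j=2, so smallest k = 2-1 = 1.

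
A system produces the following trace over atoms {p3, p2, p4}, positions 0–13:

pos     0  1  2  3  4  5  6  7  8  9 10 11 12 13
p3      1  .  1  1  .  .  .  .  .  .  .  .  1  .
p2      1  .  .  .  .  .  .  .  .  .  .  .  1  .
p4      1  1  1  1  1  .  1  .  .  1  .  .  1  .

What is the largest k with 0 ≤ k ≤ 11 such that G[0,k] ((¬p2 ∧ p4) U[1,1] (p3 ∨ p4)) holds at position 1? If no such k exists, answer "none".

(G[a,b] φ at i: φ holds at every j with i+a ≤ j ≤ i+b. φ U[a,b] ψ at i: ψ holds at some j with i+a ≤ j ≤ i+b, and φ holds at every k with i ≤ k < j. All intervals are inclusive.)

((¬p2 ∧ p4) U[1,1] (p3 ∨ p4)) must hold from j=1 onward; find where it first fails.
  j=1: holds
  j=2: holds
  j=3: holds
  j=4: fails
Holds on [1,3], so largest k = 2.

2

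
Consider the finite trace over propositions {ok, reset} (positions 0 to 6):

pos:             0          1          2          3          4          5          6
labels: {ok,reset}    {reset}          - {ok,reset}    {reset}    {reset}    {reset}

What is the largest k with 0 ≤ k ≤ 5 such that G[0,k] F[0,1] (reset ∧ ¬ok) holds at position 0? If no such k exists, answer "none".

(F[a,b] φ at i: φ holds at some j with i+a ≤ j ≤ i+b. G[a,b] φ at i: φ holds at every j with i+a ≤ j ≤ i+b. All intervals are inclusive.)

F[0,1] (reset ∧ ¬ok) must hold from j=0 onward; find where it first fails.
  j=0: holds
  j=1: holds
  j=2: fails
Holds on [0,1], so largest k = 1.

1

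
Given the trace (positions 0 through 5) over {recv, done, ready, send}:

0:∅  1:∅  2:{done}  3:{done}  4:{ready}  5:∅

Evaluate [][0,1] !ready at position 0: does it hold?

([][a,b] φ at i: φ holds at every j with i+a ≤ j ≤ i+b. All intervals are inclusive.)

Check !ready at every j in [0,1]:
  j=0: true
  j=1: true
All positions satisfy it → formula holds.

True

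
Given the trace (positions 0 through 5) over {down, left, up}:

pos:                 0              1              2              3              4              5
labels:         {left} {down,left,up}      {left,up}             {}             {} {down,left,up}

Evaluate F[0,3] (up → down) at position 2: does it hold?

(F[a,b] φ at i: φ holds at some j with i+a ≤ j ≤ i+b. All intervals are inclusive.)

True

Check (up → down) at each j in [2,5]:
  j=2: false
  j=3: true
  j=4: true
  j=5: true
Found at j=3 → formula holds.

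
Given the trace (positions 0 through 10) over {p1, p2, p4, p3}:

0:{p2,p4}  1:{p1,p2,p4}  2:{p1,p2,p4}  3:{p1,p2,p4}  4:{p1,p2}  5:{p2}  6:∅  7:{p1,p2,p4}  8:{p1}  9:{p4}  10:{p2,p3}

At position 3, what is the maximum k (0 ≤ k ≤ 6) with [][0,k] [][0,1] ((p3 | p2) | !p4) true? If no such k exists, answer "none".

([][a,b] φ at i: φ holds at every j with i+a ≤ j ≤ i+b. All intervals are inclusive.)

4

[][0,1] ((p3 | p2) | !p4) must hold from j=3 onward; find where it first fails.
  j=3: holds
  j=4: holds
  j=5: holds
  j=6: holds
  j=7: holds
  j=8: fails
Holds on [3,7], so largest k = 4.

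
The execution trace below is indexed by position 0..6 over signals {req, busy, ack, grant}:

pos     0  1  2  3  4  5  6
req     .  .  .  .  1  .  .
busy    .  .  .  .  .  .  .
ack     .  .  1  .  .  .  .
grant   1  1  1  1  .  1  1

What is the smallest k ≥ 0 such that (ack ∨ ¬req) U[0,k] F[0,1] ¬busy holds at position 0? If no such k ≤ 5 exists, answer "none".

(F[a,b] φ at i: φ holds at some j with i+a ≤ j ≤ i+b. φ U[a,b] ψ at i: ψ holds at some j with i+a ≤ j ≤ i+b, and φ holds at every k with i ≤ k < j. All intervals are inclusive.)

Need earliest j ≥ 0 with F[0,1] ¬busy, and (ack ∨ ¬req) at every k in [0,j-1].
  j=0: rhs holds (empty prefix). k = 0.

0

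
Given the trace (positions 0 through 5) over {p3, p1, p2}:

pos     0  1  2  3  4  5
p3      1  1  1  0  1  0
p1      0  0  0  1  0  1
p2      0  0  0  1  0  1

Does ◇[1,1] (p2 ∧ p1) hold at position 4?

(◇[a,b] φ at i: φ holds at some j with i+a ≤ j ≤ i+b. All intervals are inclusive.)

Check (p2 ∧ p1) at each j in [5,5]:
  j=5: true
Found at j=5 → formula holds.

Yes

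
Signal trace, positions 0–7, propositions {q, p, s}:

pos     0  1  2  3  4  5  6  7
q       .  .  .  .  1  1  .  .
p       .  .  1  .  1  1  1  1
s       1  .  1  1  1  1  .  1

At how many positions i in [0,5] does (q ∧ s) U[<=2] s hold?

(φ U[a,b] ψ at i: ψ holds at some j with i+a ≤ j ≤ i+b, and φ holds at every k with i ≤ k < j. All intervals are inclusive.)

Evaluate at each i in [0,5]:
  i=0: ✓ (rhs at j=0)
  i=1: ✗ (lhs fails at k=1 before rhs at j=2)
  i=2: ✓ (rhs at j=2)
  i=3: ✓ (rhs at j=3)
  i=4: ✓ (rhs at j=4)
  i=5: ✓ (rhs at j=5)
Positions where it holds: {0, 2, 3, 4, 5} → 5.

5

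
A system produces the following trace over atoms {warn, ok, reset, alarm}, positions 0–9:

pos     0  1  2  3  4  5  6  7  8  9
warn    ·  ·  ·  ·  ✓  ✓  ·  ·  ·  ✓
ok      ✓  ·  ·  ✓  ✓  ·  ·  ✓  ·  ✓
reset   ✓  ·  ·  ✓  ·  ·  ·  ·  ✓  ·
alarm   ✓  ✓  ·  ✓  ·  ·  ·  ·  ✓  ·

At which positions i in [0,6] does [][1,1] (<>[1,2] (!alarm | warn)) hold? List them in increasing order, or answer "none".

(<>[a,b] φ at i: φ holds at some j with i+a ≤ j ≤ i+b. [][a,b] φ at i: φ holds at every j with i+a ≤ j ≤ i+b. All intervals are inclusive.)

Evaluate at each i in [0,6]:
  i=0: ✓ (all of [1,1])
  i=1: ✓ (all of [2,2])
  i=2: ✓ (all of [3,3])
  i=3: ✓ (all of [4,4])
  i=4: ✓ (all of [5,5])
  i=5: ✓ (all of [6,6])
  i=6: ✓ (all of [7,7])

0, 1, 2, 3, 4, 5, 6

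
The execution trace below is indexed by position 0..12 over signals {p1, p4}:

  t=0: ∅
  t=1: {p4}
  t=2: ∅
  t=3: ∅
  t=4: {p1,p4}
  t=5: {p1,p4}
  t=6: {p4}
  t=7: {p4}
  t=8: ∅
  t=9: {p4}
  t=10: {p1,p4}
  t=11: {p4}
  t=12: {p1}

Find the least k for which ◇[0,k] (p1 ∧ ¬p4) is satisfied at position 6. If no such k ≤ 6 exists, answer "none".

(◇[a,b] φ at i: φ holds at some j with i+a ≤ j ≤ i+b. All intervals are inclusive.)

Scan j = 6,7,… for (p1 ∧ ¬p4):
  j=6: fails
  j=7: fails
  j=8: fails
  j=9: fails
  j=10: fails
  j=11: fails
  j=12: holds
First hit at j=12, so smallest k = 12-6 = 6.

6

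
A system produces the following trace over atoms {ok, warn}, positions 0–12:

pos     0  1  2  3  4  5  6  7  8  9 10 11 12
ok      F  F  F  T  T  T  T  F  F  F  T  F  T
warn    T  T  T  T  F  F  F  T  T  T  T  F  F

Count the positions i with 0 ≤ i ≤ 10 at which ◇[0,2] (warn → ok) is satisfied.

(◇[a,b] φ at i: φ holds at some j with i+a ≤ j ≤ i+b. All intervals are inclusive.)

9

Evaluate at each i in [0,10]:
  i=0: ✗ (none in [0,2])
  i=1: ✓ (witness j=3)
  i=2: ✓ (witness j=3)
  i=3: ✓ (witness j=3)
  i=4: ✓ (witness j=4)
  i=5: ✓ (witness j=5)
  i=6: ✓ (witness j=6)
  i=7: ✗ (none in [7,9])
  i=8: ✓ (witness j=10)
  i=9: ✓ (witness j=10)
  i=10: ✓ (witness j=10)
Positions where it holds: {1, 2, 3, 4, 5, 6, 8, 9, 10} → 9.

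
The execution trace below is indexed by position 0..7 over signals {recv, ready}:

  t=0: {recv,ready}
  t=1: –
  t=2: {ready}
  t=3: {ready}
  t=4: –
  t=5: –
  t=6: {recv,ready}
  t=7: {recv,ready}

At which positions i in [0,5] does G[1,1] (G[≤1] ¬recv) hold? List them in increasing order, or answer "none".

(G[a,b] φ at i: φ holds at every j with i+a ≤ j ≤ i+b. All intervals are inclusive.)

Evaluate at each i in [0,5]:
  i=0: ✓ (all of [1,1])
  i=1: ✓ (all of [2,2])
  i=2: ✓ (all of [3,3])
  i=3: ✓ (all of [4,4])
  i=4: ✗ (fails at j=5)
  i=5: ✗ (fails at j=6)

0, 1, 2, 3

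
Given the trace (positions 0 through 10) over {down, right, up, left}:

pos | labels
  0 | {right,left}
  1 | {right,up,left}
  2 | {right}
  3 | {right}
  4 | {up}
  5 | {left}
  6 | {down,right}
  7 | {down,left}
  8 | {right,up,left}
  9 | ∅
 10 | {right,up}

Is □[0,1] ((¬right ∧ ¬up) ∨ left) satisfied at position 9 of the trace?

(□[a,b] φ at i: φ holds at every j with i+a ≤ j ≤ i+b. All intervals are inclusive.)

Check ((¬right ∧ ¬up) ∨ left) at every j in [9,10]:
  j=9: true
  j=10: false
Fails at j=10 → formula fails.

False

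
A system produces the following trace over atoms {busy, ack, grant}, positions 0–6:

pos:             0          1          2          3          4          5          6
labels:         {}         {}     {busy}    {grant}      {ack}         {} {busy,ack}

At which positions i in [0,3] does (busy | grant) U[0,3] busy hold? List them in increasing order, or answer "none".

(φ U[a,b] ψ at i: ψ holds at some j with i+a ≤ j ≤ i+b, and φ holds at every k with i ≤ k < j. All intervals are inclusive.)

2

Evaluate at each i in [0,3]:
  i=0: ✗ (lhs fails at k=0 before rhs at j=2)
  i=1: ✗ (lhs fails at k=1 before rhs at j=2)
  i=2: ✓ (rhs at j=2)
  i=3: ✗ (lhs fails at k=4 before rhs at j=6)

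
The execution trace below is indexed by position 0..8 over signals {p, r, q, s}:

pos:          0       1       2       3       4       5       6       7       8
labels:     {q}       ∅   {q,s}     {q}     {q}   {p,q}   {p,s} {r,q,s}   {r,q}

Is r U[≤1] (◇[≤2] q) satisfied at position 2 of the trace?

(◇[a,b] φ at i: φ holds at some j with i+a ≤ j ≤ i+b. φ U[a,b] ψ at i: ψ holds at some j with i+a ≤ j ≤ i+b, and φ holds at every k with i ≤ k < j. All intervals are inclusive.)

Need some j in [2,3] with ◇[≤2] q, and r at every k in [2,j-1].
  j=2: ◇[≤2] q holds; no prefix to check → satisfied.

True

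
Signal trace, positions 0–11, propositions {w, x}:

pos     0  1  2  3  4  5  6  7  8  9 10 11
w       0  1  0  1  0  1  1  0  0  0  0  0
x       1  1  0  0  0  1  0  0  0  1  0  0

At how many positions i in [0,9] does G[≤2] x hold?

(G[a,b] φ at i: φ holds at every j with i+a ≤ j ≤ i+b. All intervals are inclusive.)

Evaluate at each i in [0,9]:
  i=0: ✗ (fails at j=2)
  i=1: ✗ (fails at j=2)
  i=2: ✗ (fails at j=2)
  i=3: ✗ (fails at j=3)
  i=4: ✗ (fails at j=4)
  i=5: ✗ (fails at j=6)
  i=6: ✗ (fails at j=6)
  i=7: ✗ (fails at j=7)
  i=8: ✗ (fails at j=8)
  i=9: ✗ (fails at j=10)
Positions where it holds: {} → 0.

0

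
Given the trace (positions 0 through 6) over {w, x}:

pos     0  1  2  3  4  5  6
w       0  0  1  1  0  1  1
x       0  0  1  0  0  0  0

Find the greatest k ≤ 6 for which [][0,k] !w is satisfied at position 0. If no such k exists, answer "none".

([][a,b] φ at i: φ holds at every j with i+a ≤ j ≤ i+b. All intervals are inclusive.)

!w must hold from j=0 onward; find where it first fails.
  j=0: holds
  j=1: holds
  j=2: fails
Holds on [0,1], so largest k = 1.

1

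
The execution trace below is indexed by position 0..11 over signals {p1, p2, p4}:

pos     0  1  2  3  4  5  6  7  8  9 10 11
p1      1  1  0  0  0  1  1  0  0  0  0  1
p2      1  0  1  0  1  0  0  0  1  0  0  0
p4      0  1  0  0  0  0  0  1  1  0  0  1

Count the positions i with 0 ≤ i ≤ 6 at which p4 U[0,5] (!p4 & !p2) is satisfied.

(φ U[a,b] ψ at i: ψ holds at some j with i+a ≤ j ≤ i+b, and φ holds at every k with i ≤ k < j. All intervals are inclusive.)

Evaluate at each i in [0,6]:
  i=0: ✗ (lhs fails at k=0 before rhs at j=3)
  i=1: ✗ (lhs fails at k=2 before rhs at j=3)
  i=2: ✗ (lhs fails at k=2 before rhs at j=3)
  i=3: ✓ (rhs at j=3)
  i=4: ✗ (lhs fails at k=4 before rhs at j=5)
  i=5: ✓ (rhs at j=5)
  i=6: ✓ (rhs at j=6)
Positions where it holds: {3, 5, 6} → 3.

3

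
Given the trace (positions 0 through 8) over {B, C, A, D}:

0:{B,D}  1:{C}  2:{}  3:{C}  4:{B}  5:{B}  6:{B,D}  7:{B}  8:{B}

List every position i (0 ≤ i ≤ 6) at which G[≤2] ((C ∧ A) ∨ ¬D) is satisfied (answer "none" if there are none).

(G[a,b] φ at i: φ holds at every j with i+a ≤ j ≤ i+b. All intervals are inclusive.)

Evaluate at each i in [0,6]:
  i=0: ✗ (fails at j=0)
  i=1: ✓ (all of [1,3])
  i=2: ✓ (all of [2,4])
  i=3: ✓ (all of [3,5])
  i=4: ✗ (fails at j=6)
  i=5: ✗ (fails at j=6)
  i=6: ✗ (fails at j=6)

1, 2, 3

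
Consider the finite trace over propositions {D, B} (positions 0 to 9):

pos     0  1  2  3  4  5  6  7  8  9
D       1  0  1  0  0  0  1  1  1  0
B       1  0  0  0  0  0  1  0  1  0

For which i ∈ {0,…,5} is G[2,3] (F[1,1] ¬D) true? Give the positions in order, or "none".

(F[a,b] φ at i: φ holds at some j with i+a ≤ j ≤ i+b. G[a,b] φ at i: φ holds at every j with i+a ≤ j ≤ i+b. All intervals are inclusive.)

0, 1

Evaluate at each i in [0,5]:
  i=0: ✓ (all of [2,3])
  i=1: ✓ (all of [3,4])
  i=2: ✗ (fails at j=5)
  i=3: ✗ (fails at j=5)
  i=4: ✗ (fails at j=6)
  i=5: ✗ (fails at j=7)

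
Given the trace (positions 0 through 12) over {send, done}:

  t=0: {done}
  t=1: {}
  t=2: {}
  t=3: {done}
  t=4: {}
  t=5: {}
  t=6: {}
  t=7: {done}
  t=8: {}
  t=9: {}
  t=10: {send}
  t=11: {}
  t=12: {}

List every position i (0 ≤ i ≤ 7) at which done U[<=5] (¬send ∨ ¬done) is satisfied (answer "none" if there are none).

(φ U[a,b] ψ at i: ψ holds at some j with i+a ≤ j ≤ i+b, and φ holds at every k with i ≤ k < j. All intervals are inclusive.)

0, 1, 2, 3, 4, 5, 6, 7

Evaluate at each i in [0,7]:
  i=0: ✓ (rhs at j=0)
  i=1: ✓ (rhs at j=1)
  i=2: ✓ (rhs at j=2)
  i=3: ✓ (rhs at j=3)
  i=4: ✓ (rhs at j=4)
  i=5: ✓ (rhs at j=5)
  i=6: ✓ (rhs at j=6)
  i=7: ✓ (rhs at j=7)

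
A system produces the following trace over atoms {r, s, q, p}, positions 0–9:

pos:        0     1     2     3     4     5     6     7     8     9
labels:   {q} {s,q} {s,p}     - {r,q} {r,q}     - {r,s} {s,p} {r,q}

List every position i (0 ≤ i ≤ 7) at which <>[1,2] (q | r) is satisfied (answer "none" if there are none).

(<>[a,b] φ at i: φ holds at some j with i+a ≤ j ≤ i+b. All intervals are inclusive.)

Evaluate at each i in [0,7]:
  i=0: ✓ (witness j=1)
  i=1: ✗ (none in [2,3])
  i=2: ✓ (witness j=4)
  i=3: ✓ (witness j=4)
  i=4: ✓ (witness j=5)
  i=5: ✓ (witness j=7)
  i=6: ✓ (witness j=7)
  i=7: ✓ (witness j=9)

0, 2, 3, 4, 5, 6, 7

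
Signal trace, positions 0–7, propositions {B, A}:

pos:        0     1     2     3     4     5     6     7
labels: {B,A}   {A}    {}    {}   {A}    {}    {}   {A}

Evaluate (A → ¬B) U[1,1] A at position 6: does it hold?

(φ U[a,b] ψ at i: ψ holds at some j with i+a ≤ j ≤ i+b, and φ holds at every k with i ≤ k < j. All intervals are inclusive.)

Need some j in [7,7] with A, and (A → ¬B) at every k in [6,j-1].
  j=7: A holds; (A → ¬B) holds at every k in [6,6] → satisfied.

Holds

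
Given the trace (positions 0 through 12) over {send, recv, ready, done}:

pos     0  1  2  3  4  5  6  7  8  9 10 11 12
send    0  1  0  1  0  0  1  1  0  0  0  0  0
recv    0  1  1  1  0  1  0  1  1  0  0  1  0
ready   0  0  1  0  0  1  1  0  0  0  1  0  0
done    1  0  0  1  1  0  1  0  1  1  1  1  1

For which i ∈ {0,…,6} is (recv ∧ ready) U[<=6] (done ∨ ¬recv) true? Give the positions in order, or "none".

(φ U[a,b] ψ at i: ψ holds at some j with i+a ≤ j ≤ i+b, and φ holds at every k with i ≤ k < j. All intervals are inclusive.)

0, 2, 3, 4, 5, 6

Evaluate at each i in [0,6]:
  i=0: ✓ (rhs at j=0)
  i=1: ✗ (lhs fails at k=1 before rhs at j=3)
  i=2: ✓ (rhs at j=3; lhs holds on [2,2])
  i=3: ✓ (rhs at j=3)
  i=4: ✓ (rhs at j=4)
  i=5: ✓ (rhs at j=6; lhs holds on [5,5])
  i=6: ✓ (rhs at j=6)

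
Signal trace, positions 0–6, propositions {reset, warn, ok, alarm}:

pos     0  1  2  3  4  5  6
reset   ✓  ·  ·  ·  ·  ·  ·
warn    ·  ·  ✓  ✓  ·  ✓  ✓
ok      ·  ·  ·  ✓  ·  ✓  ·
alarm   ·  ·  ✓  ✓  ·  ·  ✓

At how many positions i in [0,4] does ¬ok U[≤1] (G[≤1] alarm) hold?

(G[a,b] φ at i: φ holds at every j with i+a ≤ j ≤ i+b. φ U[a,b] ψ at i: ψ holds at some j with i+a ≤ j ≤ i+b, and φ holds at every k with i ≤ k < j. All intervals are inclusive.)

2

Evaluate at each i in [0,4]:
  i=0: ✗ (no rhs in [0,1])
  i=1: ✓ (rhs at j=2; lhs holds on [1,1])
  i=2: ✓ (rhs at j=2)
  i=3: ✗ (no rhs in [3,4])
  i=4: ✗ (no rhs in [4,5])
Positions where it holds: {1, 2} → 2.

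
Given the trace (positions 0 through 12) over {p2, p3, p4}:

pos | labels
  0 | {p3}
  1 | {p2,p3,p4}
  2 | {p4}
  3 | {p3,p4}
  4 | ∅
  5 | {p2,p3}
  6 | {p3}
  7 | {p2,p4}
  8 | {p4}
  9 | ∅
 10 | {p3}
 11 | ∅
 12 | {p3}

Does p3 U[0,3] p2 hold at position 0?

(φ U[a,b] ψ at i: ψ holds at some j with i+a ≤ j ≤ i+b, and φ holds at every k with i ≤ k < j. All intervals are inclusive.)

Yes

Need some j in [0,3] with p2, and p3 at every k in [0,j-1].
  j=0: p2 false.
  j=1: p2 holds; p3 holds at every k in [0,0] → satisfied.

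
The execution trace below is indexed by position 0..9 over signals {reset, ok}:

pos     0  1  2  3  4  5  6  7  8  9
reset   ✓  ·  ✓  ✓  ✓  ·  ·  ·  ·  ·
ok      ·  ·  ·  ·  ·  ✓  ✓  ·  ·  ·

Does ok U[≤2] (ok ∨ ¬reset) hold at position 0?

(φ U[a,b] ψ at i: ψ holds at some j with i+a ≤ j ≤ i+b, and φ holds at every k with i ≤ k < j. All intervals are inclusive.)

False

Need some j in [0,2] with (ok ∨ ¬reset), and ok at every k in [0,j-1].
  j=0: (ok ∨ ¬reset) false.
  j=1: (ok ∨ ¬reset) holds, but ok fails at k=0 → not this j.
  j=2: (ok ∨ ¬reset) false.
No j in the window works → until fails.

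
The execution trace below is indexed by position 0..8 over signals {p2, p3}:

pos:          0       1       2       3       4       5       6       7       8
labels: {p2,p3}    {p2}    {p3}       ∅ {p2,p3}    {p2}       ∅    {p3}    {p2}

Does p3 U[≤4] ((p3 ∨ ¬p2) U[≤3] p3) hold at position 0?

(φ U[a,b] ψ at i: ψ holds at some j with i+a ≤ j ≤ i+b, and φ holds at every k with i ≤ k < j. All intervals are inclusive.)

Need some j in [0,4] with ((p3 ∨ ¬p2) U[≤3] p3), and p3 at every k in [0,j-1].
  j=0: ((p3 ∨ ¬p2) U[≤3] p3) holds; no prefix to check → satisfied.

Yes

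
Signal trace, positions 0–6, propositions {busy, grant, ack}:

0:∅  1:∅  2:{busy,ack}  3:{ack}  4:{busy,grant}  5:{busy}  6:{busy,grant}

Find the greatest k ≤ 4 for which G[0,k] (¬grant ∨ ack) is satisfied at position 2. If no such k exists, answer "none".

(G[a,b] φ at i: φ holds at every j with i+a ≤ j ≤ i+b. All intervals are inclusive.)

(¬grant ∨ ack) must hold from j=2 onward; find where it first fails.
  j=2: holds
  j=3: holds
  j=4: fails
Holds on [2,3], so largest k = 1.

1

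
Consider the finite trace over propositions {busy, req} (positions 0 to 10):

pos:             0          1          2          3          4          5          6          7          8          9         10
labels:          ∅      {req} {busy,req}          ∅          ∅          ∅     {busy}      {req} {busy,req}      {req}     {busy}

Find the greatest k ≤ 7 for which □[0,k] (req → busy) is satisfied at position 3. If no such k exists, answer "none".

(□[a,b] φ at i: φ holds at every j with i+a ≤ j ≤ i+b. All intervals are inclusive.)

3

(req → busy) must hold from j=3 onward; find where it first fails.
  j=3: holds
  j=4: holds
  j=5: holds
  j=6: holds
  j=7: fails
Holds on [3,6], so largest k = 3.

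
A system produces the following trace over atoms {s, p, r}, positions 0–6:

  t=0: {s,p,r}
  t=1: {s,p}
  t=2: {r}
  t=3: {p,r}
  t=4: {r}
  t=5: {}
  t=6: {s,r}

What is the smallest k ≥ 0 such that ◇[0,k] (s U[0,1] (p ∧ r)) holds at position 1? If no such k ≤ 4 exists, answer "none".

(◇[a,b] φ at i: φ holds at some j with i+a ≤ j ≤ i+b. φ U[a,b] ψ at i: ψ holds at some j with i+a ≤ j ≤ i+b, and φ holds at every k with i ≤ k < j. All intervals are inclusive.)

Scan j = 1,2,… for (s U[0,1] (p ∧ r)):
  j=1: fails
  j=2: fails
  j=3: holds
First hit at j=3, so smallest k = 3-1 = 2.

2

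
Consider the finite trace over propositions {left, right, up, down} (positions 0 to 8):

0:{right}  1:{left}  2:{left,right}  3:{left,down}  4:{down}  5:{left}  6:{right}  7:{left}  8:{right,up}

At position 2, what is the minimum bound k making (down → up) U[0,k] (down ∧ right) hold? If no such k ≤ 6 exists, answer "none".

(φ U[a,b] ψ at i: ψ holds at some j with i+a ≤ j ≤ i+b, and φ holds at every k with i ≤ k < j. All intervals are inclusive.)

none

Need earliest j ≥ 2 with (down ∧ right), and (down → up) at every k in [2,j-1].
  j=2: rhs fails.
  j=3: rhs fails.
  j=4: rhs fails.
  j=5: rhs fails.
  j=6: rhs fails.
  j=7: rhs fails.
  j=8: rhs fails.
No witness within the range → none.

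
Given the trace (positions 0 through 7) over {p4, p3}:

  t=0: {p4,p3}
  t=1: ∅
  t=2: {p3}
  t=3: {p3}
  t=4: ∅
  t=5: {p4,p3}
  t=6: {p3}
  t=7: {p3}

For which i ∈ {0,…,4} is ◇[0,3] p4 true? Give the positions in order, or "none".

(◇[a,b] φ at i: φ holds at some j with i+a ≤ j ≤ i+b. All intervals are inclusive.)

Evaluate at each i in [0,4]:
  i=0: ✓ (witness j=0)
  i=1: ✗ (none in [1,4])
  i=2: ✓ (witness j=5)
  i=3: ✓ (witness j=5)
  i=4: ✓ (witness j=5)

0, 2, 3, 4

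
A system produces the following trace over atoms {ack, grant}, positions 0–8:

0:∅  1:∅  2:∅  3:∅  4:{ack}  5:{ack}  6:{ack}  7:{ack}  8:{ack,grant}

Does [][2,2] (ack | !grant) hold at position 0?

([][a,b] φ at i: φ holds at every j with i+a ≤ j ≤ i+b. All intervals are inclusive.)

Check (ack | !grant) at every j in [2,2]:
  j=2: true
All positions satisfy it → formula holds.

True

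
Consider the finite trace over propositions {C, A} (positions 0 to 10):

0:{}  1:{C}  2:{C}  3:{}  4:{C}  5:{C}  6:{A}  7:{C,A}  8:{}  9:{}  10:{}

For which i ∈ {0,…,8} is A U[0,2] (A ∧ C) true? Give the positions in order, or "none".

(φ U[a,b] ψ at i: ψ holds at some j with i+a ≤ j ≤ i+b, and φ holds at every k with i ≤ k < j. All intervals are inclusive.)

Evaluate at each i in [0,8]:
  i=0: ✗ (no rhs in [0,2])
  i=1: ✗ (no rhs in [1,3])
  i=2: ✗ (no rhs in [2,4])
  i=3: ✗ (no rhs in [3,5])
  i=4: ✗ (no rhs in [4,6])
  i=5: ✗ (lhs fails at k=5 before rhs at j=7)
  i=6: ✓ (rhs at j=7; lhs holds on [6,6])
  i=7: ✓ (rhs at j=7)
  i=8: ✗ (no rhs in [8,10])

6, 7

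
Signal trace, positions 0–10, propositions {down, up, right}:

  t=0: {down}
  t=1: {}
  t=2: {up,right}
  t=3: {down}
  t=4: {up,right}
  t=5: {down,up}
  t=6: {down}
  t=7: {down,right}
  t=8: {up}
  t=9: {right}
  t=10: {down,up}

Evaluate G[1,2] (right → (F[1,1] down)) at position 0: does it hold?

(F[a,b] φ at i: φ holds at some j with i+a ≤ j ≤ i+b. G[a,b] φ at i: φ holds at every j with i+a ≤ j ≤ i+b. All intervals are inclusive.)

Check (right → (F[1,1] down)) at every j in [1,2]:
  j=1: antecedent false → ✓
  j=2: antecedent true; consequent holds (witness at 3) → ✓
All positions satisfy it → formula holds.

Yes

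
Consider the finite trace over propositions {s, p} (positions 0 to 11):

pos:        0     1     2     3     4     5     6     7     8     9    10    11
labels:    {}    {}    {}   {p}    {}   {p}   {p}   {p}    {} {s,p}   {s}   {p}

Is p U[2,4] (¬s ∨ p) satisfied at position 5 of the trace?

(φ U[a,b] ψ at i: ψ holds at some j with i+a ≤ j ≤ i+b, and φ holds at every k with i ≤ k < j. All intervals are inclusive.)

Yes

Need some j in [7,9] with (¬s ∨ p), and p at every k in [5,j-1].
  j=7: (¬s ∨ p) holds; p holds at every k in [5,6] → satisfied.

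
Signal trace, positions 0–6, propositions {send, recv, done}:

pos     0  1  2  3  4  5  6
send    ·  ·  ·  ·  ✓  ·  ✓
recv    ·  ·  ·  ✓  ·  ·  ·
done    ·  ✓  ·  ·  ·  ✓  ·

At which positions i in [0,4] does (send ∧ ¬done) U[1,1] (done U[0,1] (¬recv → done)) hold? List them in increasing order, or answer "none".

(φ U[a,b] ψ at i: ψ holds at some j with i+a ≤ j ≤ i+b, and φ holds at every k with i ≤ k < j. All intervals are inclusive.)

4

Evaluate at each i in [0,4]:
  i=0: ✗ (lhs fails at k=0 before rhs at j=1)
  i=1: ✗ (no rhs in [2,2])
  i=2: ✗ (lhs fails at k=2 before rhs at j=3)
  i=3: ✗ (no rhs in [4,4])
  i=4: ✓ (rhs at j=5; lhs holds on [4,4])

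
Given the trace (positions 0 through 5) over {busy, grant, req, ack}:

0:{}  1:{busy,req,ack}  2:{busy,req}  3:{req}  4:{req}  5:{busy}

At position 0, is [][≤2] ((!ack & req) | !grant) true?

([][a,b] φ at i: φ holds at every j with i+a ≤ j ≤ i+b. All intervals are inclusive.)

Yes

Check ((!ack & req) | !grant) at every j in [0,2]:
  j=0: true
  j=1: true
  j=2: true
All positions satisfy it → formula holds.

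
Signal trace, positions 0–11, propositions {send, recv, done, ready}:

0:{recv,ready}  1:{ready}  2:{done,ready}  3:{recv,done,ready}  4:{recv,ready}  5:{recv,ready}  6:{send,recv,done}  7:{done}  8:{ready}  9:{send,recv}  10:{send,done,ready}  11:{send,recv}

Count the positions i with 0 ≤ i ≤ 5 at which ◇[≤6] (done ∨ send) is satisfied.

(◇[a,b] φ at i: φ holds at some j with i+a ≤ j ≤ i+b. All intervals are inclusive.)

Evaluate at each i in [0,5]:
  i=0: ✓ (witness j=2)
  i=1: ✓ (witness j=2)
  i=2: ✓ (witness j=2)
  i=3: ✓ (witness j=3)
  i=4: ✓ (witness j=6)
  i=5: ✓ (witness j=6)
Positions where it holds: {0, 1, 2, 3, 4, 5} → 6.

6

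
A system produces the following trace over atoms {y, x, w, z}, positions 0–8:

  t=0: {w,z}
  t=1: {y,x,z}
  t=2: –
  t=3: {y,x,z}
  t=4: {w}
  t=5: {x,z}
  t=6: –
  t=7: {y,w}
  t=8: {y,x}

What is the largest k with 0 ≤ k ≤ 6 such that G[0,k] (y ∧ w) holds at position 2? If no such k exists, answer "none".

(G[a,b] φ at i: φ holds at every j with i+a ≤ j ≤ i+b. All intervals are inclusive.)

(y ∧ w) must hold from j=2 onward; find where it first fails.
  j=2: fails → no k works.

none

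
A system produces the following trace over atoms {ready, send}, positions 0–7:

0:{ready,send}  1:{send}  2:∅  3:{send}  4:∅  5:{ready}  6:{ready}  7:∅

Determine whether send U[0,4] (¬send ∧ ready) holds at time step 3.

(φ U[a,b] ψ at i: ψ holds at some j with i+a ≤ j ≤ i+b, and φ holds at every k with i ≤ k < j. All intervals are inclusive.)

Does not hold

Need some j in [3,7] with (¬send ∧ ready), and send at every k in [3,j-1].
  j=3: (¬send ∧ ready) false.
  j=4: (¬send ∧ ready) false.
  j=5: (¬send ∧ ready) holds, but send fails at k=4 → not this j.
  j=6: (¬send ∧ ready) holds, but send fails at k=4 → not this j.
  j=7: (¬send ∧ ready) false.
No j in the window works → until fails.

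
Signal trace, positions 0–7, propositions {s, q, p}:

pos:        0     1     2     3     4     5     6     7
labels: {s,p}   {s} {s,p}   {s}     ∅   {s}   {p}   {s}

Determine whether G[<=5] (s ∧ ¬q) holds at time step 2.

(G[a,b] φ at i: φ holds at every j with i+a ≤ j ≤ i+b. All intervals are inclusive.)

Check (s ∧ ¬q) at every j in [2,7]:
  j=2: true
  j=3: true
  j=4: false
  j=5: true
  j=6: false
  j=7: true
Fails at j=4 → formula fails.

Does not hold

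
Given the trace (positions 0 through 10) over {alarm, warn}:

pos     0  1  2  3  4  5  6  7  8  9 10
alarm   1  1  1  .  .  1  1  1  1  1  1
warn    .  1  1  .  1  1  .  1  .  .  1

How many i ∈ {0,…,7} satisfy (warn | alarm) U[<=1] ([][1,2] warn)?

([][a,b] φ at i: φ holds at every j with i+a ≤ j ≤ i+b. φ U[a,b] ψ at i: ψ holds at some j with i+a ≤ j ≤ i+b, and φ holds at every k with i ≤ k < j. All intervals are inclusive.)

3

Evaluate at each i in [0,7]:
  i=0: ✓ (rhs at j=0)
  i=1: ✗ (no rhs in [1,2])
  i=2: ✓ (rhs at j=3; lhs holds on [2,2])
  i=3: ✓ (rhs at j=3)
  i=4: ✗ (no rhs in [4,5])
  i=5: ✗ (no rhs in [5,6])
  i=6: ✗ (no rhs in [6,7])
  i=7: ✗ (no rhs in [7,8])
Positions where it holds: {0, 2, 3} → 3.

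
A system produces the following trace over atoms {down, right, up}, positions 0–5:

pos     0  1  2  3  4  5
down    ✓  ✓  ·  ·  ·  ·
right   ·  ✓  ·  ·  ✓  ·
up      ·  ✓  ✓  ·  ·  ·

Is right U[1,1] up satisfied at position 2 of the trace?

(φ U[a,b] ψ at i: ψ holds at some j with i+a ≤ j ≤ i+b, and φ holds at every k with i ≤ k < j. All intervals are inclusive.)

Need some j in [3,3] with up, and right at every k in [2,j-1].
  j=3: up false.
No j in the window works → until fails.

False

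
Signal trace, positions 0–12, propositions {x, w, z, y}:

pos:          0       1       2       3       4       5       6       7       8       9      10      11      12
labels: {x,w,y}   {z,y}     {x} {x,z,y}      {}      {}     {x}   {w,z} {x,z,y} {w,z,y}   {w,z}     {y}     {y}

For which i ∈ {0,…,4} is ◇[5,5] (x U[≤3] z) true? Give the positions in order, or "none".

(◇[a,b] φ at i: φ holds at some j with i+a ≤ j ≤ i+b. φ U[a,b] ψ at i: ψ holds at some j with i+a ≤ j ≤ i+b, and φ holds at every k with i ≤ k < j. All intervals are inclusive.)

1, 2, 3, 4

Evaluate at each i in [0,4]:
  i=0: ✗ (none in [5,5])
  i=1: ✓ (witness j=6)
  i=2: ✓ (witness j=7)
  i=3: ✓ (witness j=8)
  i=4: ✓ (witness j=9)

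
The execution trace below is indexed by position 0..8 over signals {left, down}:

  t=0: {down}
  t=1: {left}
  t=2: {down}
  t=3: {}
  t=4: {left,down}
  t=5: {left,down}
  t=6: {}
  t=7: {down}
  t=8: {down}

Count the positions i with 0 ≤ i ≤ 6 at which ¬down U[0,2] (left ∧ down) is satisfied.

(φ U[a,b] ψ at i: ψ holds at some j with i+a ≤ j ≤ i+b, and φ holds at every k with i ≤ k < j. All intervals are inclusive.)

3

Evaluate at each i in [0,6]:
  i=0: ✗ (no rhs in [0,2])
  i=1: ✗ (no rhs in [1,3])
  i=2: ✗ (lhs fails at k=2 before rhs at j=4)
  i=3: ✓ (rhs at j=4; lhs holds on [3,3])
  i=4: ✓ (rhs at j=4)
  i=5: ✓ (rhs at j=5)
  i=6: ✗ (no rhs in [6,8])
Positions where it holds: {3, 4, 5} → 3.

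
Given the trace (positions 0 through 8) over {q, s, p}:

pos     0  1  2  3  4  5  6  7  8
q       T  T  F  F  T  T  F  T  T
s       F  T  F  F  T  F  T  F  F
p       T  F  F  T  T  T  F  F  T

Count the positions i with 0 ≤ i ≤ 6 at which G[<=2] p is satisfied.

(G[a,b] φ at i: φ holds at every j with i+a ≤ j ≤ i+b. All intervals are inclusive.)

1

Evaluate at each i in [0,6]:
  i=0: ✗ (fails at j=1)
  i=1: ✗ (fails at j=1)
  i=2: ✗ (fails at j=2)
  i=3: ✓ (all of [3,5])
  i=4: ✗ (fails at j=6)
  i=5: ✗ (fails at j=6)
  i=6: ✗ (fails at j=6)
Positions where it holds: {3} → 1.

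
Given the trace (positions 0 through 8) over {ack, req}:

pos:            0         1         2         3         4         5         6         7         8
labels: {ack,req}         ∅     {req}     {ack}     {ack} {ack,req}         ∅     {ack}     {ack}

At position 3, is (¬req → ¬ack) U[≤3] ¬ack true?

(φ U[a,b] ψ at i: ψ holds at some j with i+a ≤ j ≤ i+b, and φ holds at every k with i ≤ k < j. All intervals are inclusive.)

False

Need some j in [3,6] with ¬ack, and (¬req → ¬ack) at every k in [3,j-1].
  j=3: ¬ack false.
  j=4: ¬ack false.
  j=5: ¬ack false.
  j=6: ¬ack holds, but (¬req → ¬ack) fails at k=3 → not this j.
No j in the window works → until fails.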